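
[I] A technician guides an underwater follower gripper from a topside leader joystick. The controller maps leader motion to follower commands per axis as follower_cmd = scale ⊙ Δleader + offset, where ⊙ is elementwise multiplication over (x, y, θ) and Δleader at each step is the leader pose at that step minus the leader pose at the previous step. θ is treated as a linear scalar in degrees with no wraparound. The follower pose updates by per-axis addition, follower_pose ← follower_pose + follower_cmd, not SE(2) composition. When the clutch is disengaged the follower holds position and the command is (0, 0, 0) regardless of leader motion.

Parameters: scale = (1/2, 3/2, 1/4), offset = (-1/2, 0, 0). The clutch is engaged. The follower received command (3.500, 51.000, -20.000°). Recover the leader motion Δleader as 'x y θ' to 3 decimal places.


axis x: (3.500 − -1/2) / (1/2) = 8.000
axis y: (51.000 − 0) / (3/2) = 34.000
axis θ: (-20.000 − 0) / (1/4) = -80.000

8.000 34.000 -80.000


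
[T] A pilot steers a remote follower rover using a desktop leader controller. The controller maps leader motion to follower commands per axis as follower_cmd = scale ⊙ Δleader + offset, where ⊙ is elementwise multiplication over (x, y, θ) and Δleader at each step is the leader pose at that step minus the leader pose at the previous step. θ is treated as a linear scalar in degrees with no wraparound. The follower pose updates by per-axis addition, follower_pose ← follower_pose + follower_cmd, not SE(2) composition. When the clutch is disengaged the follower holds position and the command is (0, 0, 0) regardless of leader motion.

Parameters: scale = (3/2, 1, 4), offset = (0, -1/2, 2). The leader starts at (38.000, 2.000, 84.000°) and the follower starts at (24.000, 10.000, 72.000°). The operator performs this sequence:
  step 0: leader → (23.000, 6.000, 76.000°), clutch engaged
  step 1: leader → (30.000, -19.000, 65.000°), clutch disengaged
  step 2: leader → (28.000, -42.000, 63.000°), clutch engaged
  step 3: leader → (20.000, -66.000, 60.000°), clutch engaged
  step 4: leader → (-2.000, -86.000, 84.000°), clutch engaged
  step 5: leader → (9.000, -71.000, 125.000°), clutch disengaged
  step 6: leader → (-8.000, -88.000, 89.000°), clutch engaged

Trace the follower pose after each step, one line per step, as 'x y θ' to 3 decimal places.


1.500 13.500 42.000
1.500 13.500 42.000
-1.500 -10.000 36.000
-13.500 -34.500 26.000
-46.500 -55.000 124.000
-46.500 -55.000 124.000
-72.000 -72.500 -18.000

step 0: Δleader=(-15.000, 4.000, -8.000°), engaged; cmd=(-22.500, 3.500, -30.000°) → follower=(1.500, 13.500, 42.000°)
step 1: Δleader=(7.000, -25.000, -11.000°), disengaged; cmd=(0,0,0) → follower holds at (1.500, 13.500, 42.000°)
step 2: Δleader=(-2.000, -23.000, -2.000°), engaged; cmd=(-3.000, -23.500, -6.000°) → follower=(-1.500, -10.000, 36.000°)
step 3: Δleader=(-8.000, -24.000, -3.000°), engaged; cmd=(-12.000, -24.500, -10.000°) → follower=(-13.500, -34.500, 26.000°)
step 4: Δleader=(-22.000, -20.000, 24.000°), engaged; cmd=(-33.000, -20.500, 98.000°) → follower=(-46.500, -55.000, 124.000°)
step 5: Δleader=(11.000, 15.000, 41.000°), disengaged; cmd=(0,0,0) → follower holds at (-46.500, -55.000, 124.000°)
step 6: Δleader=(-17.000, -17.000, -36.000°), engaged; cmd=(-25.500, -17.500, -142.000°) → follower=(-72.000, -72.500, -18.000°)


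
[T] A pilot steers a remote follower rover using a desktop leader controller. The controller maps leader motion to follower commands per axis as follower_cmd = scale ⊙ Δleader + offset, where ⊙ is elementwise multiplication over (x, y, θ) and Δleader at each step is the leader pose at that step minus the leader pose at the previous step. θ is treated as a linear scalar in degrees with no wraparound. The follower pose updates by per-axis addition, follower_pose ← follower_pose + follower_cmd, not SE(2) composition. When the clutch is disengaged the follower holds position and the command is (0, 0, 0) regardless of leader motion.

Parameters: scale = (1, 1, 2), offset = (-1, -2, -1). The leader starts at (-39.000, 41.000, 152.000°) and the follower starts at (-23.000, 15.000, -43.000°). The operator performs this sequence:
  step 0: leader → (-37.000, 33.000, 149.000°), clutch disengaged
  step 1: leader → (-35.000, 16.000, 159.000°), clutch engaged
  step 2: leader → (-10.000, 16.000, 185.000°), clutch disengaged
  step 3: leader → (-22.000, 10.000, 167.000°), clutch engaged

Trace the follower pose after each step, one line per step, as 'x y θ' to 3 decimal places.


step 0: Δleader=(2.000, -8.000, -3.000°), disengaged; cmd=(0,0,0) → follower holds at (-23.000, 15.000, -43.000°)
step 1: Δleader=(2.000, -17.000, 10.000°), engaged; cmd=(1.000, -19.000, 19.000°) → follower=(-22.000, -4.000, -24.000°)
step 2: Δleader=(25.000, 0.000, 26.000°), disengaged; cmd=(0,0,0) → follower holds at (-22.000, -4.000, -24.000°)
step 3: Δleader=(-12.000, -6.000, -18.000°), engaged; cmd=(-13.000, -8.000, -37.000°) → follower=(-35.000, -12.000, -61.000°)

-23.000 15.000 -43.000
-22.000 -4.000 -24.000
-22.000 -4.000 -24.000
-35.000 -12.000 -61.000


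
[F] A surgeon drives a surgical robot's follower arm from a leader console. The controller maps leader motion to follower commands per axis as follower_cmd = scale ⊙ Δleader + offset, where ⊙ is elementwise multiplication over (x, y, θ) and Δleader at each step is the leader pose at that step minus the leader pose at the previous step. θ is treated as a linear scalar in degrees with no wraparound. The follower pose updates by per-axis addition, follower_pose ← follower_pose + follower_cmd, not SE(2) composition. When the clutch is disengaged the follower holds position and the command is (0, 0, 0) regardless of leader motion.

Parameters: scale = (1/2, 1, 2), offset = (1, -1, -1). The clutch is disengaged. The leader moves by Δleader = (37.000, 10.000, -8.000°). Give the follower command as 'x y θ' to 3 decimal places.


0.000 0.000 0.000

clutch disengaged → follower holds; cmd = (0, 0, 0)


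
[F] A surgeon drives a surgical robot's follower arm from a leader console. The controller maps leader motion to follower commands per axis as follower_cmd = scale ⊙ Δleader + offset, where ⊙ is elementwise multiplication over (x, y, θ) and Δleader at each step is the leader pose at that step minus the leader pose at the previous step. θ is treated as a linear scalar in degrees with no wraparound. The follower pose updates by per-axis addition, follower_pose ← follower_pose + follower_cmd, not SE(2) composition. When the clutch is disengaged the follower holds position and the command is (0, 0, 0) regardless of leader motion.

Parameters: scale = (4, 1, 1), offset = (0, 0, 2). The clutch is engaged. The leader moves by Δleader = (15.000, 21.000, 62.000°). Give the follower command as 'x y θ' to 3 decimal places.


axis x: 4·15.000 + 0 = 60.000
axis y: 1·21.000 + 0 = 21.000
axis θ: 1·62.000 + 2 = 64.000

60.000 21.000 64.000


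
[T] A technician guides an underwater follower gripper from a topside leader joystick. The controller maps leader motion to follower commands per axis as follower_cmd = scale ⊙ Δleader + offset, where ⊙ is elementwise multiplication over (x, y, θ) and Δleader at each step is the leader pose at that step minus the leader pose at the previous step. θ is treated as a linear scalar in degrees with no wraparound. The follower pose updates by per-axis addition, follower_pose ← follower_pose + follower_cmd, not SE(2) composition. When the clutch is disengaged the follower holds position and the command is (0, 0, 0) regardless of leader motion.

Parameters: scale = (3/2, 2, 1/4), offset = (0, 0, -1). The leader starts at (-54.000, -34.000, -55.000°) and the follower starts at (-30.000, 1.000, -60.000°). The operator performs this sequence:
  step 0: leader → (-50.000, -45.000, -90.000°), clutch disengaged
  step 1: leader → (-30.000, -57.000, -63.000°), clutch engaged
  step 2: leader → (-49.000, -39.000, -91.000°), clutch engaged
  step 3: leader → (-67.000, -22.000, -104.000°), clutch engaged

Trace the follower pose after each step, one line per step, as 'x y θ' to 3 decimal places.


step 0: Δleader=(4.000, -11.000, -35.000°), disengaged; cmd=(0,0,0) → follower holds at (-30.000, 1.000, -60.000°)
step 1: Δleader=(20.000, -12.000, 27.000°), engaged; cmd=(30.000, -24.000, 5.750°) → follower=(0.000, -23.000, -54.250°)
step 2: Δleader=(-19.000, 18.000, -28.000°), engaged; cmd=(-28.500, 36.000, -8.000°) → follower=(-28.500, 13.000, -62.250°)
step 3: Δleader=(-18.000, 17.000, -13.000°), engaged; cmd=(-27.000, 34.000, -4.250°) → follower=(-55.500, 47.000, -66.500°)

-30.000 1.000 -60.000
0.000 -23.000 -54.250
-28.500 13.000 -62.250
-55.500 47.000 -66.500


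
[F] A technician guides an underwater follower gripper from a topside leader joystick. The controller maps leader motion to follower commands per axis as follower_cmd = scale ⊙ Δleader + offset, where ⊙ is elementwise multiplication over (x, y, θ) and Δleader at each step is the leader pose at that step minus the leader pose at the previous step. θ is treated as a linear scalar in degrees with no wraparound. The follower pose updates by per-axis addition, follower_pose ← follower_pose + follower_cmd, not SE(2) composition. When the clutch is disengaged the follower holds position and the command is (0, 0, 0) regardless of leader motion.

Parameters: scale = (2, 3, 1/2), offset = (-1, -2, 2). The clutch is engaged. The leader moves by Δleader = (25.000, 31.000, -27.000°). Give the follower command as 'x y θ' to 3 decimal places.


49.000 91.000 -11.500

axis x: 2·25.000 + -1 = 49.000
axis y: 3·31.000 + -2 = 91.000
axis θ: 1/2·-27.000 + 2 = -11.500


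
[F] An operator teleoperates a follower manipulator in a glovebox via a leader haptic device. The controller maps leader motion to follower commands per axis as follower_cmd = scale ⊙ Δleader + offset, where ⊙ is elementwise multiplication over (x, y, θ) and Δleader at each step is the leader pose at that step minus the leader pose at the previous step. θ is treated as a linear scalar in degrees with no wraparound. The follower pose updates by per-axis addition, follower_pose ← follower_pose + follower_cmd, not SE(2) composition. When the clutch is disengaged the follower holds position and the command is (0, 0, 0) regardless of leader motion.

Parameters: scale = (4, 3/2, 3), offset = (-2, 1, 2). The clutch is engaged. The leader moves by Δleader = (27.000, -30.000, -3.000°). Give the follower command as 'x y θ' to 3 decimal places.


106.000 -44.000 -7.000

axis x: 4·27.000 + -2 = 106.000
axis y: 3/2·-30.000 + 1 = -44.000
axis θ: 3·-3.000 + 2 = -7.000


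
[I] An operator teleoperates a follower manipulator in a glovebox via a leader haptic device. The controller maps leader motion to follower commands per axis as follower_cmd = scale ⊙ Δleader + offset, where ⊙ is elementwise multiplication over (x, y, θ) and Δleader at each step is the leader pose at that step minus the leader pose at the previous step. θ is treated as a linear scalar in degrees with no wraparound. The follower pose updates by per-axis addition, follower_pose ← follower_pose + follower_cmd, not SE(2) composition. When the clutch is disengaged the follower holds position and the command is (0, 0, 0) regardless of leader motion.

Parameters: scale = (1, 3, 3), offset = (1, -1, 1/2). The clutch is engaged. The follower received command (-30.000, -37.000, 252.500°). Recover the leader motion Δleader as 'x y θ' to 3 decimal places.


axis x: (-30.000 − 1) / (1) = -31.000
axis y: (-37.000 − -1) / (3) = -12.000
axis θ: (252.500 − 1/2) / (3) = 84.000

-31.000 -12.000 84.000


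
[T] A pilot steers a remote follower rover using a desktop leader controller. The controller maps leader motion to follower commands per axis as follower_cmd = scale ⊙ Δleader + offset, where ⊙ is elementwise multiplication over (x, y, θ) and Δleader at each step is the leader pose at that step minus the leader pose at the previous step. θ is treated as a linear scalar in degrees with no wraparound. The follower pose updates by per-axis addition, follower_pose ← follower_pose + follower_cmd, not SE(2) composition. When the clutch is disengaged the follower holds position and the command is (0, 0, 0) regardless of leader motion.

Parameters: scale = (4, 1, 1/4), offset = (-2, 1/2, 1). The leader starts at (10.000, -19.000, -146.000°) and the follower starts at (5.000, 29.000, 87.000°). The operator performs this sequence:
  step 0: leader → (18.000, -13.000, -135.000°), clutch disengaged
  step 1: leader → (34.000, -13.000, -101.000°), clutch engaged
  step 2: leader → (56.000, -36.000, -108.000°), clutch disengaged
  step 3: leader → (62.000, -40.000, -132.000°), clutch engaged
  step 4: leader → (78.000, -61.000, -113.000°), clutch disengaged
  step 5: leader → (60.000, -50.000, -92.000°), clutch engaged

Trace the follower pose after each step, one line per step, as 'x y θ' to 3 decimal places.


5.000 29.000 87.000
67.000 29.500 96.500
67.000 29.500 96.500
89.000 26.000 91.500
89.000 26.000 91.500
15.000 37.500 97.750

step 0: Δleader=(8.000, 6.000, 11.000°), disengaged; cmd=(0,0,0) → follower holds at (5.000, 29.000, 87.000°)
step 1: Δleader=(16.000, 0.000, 34.000°), engaged; cmd=(62.000, 0.500, 9.500°) → follower=(67.000, 29.500, 96.500°)
step 2: Δleader=(22.000, -23.000, -7.000°), disengaged; cmd=(0,0,0) → follower holds at (67.000, 29.500, 96.500°)
step 3: Δleader=(6.000, -4.000, -24.000°), engaged; cmd=(22.000, -3.500, -5.000°) → follower=(89.000, 26.000, 91.500°)
step 4: Δleader=(16.000, -21.000, 19.000°), disengaged; cmd=(0,0,0) → follower holds at (89.000, 26.000, 91.500°)
step 5: Δleader=(-18.000, 11.000, 21.000°), engaged; cmd=(-74.000, 11.500, 6.250°) → follower=(15.000, 37.500, 97.750°)


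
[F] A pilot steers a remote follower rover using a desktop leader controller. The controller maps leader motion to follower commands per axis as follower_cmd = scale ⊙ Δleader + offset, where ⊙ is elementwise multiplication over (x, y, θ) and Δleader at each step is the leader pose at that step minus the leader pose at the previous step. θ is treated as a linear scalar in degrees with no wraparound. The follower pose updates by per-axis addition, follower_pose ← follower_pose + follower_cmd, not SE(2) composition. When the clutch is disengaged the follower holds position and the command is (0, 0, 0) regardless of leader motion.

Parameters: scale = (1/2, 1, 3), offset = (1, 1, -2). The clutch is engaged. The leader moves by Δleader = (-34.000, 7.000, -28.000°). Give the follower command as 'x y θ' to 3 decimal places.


axis x: 1/2·-34.000 + 1 = -16.000
axis y: 1·7.000 + 1 = 8.000
axis θ: 3·-28.000 + -2 = -86.000

-16.000 8.000 -86.000


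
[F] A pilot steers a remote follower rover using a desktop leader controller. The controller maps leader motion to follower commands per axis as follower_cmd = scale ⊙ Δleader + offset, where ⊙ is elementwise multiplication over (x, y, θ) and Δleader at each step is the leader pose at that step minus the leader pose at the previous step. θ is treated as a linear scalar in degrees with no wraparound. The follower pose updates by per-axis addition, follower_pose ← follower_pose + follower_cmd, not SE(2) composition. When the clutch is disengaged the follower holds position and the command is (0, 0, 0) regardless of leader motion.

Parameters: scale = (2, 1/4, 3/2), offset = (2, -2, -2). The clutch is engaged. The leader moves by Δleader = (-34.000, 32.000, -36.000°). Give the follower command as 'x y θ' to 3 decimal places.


axis x: 2·-34.000 + 2 = -66.000
axis y: 1/4·32.000 + -2 = 6.000
axis θ: 3/2·-36.000 + -2 = -56.000

-66.000 6.000 -56.000


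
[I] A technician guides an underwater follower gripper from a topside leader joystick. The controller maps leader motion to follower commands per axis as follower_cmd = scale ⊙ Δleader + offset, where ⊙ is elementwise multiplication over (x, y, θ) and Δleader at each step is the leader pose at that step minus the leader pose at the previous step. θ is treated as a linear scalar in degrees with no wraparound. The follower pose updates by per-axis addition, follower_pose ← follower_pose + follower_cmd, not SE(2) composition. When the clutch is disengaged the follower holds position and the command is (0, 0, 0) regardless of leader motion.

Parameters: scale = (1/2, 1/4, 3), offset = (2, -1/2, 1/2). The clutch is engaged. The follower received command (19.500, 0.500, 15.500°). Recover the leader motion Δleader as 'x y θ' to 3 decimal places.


35.000 4.000 5.000

axis x: (19.500 − 2) / (1/2) = 35.000
axis y: (0.500 − -1/2) / (1/4) = 4.000
axis θ: (15.500 − 1/2) / (3) = 5.000


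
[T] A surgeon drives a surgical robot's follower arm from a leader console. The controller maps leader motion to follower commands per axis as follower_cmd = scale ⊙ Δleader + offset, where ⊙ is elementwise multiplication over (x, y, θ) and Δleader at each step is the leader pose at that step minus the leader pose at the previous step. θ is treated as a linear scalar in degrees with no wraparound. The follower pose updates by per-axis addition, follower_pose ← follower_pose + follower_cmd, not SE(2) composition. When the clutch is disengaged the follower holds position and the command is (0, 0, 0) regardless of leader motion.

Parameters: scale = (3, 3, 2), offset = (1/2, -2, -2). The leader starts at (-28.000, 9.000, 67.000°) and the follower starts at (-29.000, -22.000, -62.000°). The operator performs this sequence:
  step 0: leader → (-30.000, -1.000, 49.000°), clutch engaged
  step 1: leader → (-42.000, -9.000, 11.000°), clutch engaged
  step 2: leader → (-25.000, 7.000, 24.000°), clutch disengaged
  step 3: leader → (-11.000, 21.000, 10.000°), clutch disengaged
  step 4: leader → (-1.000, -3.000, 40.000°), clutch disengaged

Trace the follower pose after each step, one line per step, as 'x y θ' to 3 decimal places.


step 0: Δleader=(-2.000, -10.000, -18.000°), engaged; cmd=(-5.500, -32.000, -38.000°) → follower=(-34.500, -54.000, -100.000°)
step 1: Δleader=(-12.000, -8.000, -38.000°), engaged; cmd=(-35.500, -26.000, -78.000°) → follower=(-70.000, -80.000, -178.000°)
step 2: Δleader=(17.000, 16.000, 13.000°), disengaged; cmd=(0,0,0) → follower holds at (-70.000, -80.000, -178.000°)
step 3: Δleader=(14.000, 14.000, -14.000°), disengaged; cmd=(0,0,0) → follower holds at (-70.000, -80.000, -178.000°)
step 4: Δleader=(10.000, -24.000, 30.000°), disengaged; cmd=(0,0,0) → follower holds at (-70.000, -80.000, -178.000°)

-34.500 -54.000 -100.000
-70.000 -80.000 -178.000
-70.000 -80.000 -178.000
-70.000 -80.000 -178.000
-70.000 -80.000 -178.000


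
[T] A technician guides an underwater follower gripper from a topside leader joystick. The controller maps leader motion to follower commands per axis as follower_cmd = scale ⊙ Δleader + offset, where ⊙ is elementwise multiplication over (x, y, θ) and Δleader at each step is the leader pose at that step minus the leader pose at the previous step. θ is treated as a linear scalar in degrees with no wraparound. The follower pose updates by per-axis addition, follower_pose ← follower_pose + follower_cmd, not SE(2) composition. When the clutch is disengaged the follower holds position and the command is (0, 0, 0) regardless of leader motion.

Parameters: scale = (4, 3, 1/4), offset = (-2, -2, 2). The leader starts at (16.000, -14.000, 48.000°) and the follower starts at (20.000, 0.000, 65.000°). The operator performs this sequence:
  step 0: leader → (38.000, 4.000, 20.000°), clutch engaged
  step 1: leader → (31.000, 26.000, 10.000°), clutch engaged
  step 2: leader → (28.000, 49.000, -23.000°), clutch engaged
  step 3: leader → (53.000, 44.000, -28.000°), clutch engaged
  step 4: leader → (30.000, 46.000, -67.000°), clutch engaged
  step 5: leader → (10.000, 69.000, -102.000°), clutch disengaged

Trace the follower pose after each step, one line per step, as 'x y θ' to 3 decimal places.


106.000 52.000 60.000
76.000 116.000 59.500
62.000 183.000 53.250
160.000 166.000 54.000
66.000 170.000 46.250
66.000 170.000 46.250

step 0: Δleader=(22.000, 18.000, -28.000°), engaged; cmd=(86.000, 52.000, -5.000°) → follower=(106.000, 52.000, 60.000°)
step 1: Δleader=(-7.000, 22.000, -10.000°), engaged; cmd=(-30.000, 64.000, -0.500°) → follower=(76.000, 116.000, 59.500°)
step 2: Δleader=(-3.000, 23.000, -33.000°), engaged; cmd=(-14.000, 67.000, -6.250°) → follower=(62.000, 183.000, 53.250°)
step 3: Δleader=(25.000, -5.000, -5.000°), engaged; cmd=(98.000, -17.000, 0.750°) → follower=(160.000, 166.000, 54.000°)
step 4: Δleader=(-23.000, 2.000, -39.000°), engaged; cmd=(-94.000, 4.000, -7.750°) → follower=(66.000, 170.000, 46.250°)
step 5: Δleader=(-20.000, 23.000, -35.000°), disengaged; cmd=(0,0,0) → follower holds at (66.000, 170.000, 46.250°)


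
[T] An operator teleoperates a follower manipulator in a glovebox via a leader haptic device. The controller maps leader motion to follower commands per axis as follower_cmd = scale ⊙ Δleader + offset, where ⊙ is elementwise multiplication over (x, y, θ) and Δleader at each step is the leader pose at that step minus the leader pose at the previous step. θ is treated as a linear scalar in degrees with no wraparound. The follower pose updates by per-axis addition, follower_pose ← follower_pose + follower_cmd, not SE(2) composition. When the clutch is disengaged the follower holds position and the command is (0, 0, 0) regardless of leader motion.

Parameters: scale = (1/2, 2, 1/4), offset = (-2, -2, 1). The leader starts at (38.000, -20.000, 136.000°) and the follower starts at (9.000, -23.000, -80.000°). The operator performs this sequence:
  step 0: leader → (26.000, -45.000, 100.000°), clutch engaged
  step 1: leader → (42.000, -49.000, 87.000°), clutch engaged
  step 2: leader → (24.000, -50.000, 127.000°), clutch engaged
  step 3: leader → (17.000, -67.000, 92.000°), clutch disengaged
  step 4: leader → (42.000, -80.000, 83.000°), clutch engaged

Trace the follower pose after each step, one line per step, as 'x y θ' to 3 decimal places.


step 0: Δleader=(-12.000, -25.000, -36.000°), engaged; cmd=(-8.000, -52.000, -8.000°) → follower=(1.000, -75.000, -88.000°)
step 1: Δleader=(16.000, -4.000, -13.000°), engaged; cmd=(6.000, -10.000, -2.250°) → follower=(7.000, -85.000, -90.250°)
step 2: Δleader=(-18.000, -1.000, 40.000°), engaged; cmd=(-11.000, -4.000, 11.000°) → follower=(-4.000, -89.000, -79.250°)
step 3: Δleader=(-7.000, -17.000, -35.000°), disengaged; cmd=(0,0,0) → follower holds at (-4.000, -89.000, -79.250°)
step 4: Δleader=(25.000, -13.000, -9.000°), engaged; cmd=(10.500, -28.000, -1.250°) → follower=(6.500, -117.000, -80.500°)

1.000 -75.000 -88.000
7.000 -85.000 -90.250
-4.000 -89.000 -79.250
-4.000 -89.000 -79.250
6.500 -117.000 -80.500


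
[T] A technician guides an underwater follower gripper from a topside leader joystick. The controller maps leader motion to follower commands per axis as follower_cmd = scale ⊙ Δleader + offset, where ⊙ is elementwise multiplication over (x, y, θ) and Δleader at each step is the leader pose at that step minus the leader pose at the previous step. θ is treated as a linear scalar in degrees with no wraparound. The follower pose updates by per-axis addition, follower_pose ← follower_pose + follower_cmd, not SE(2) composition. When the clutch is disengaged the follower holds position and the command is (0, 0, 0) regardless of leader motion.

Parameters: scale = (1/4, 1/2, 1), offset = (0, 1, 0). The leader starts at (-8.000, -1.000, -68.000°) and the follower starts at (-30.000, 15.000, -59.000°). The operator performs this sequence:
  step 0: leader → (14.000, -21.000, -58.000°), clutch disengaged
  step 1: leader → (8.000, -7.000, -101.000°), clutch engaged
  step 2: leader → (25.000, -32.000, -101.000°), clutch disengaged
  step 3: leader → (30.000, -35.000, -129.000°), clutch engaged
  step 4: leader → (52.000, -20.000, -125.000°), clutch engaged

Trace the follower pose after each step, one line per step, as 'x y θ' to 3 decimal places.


-30.000 15.000 -59.000
-31.500 23.000 -102.000
-31.500 23.000 -102.000
-30.250 22.500 -130.000
-24.750 31.000 -126.000

step 0: Δleader=(22.000, -20.000, 10.000°), disengaged; cmd=(0,0,0) → follower holds at (-30.000, 15.000, -59.000°)
step 1: Δleader=(-6.000, 14.000, -43.000°), engaged; cmd=(-1.500, 8.000, -43.000°) → follower=(-31.500, 23.000, -102.000°)
step 2: Δleader=(17.000, -25.000, 0.000°), disengaged; cmd=(0,0,0) → follower holds at (-31.500, 23.000, -102.000°)
step 3: Δleader=(5.000, -3.000, -28.000°), engaged; cmd=(1.250, -0.500, -28.000°) → follower=(-30.250, 22.500, -130.000°)
step 4: Δleader=(22.000, 15.000, 4.000°), engaged; cmd=(5.500, 8.500, 4.000°) → follower=(-24.750, 31.000, -126.000°)


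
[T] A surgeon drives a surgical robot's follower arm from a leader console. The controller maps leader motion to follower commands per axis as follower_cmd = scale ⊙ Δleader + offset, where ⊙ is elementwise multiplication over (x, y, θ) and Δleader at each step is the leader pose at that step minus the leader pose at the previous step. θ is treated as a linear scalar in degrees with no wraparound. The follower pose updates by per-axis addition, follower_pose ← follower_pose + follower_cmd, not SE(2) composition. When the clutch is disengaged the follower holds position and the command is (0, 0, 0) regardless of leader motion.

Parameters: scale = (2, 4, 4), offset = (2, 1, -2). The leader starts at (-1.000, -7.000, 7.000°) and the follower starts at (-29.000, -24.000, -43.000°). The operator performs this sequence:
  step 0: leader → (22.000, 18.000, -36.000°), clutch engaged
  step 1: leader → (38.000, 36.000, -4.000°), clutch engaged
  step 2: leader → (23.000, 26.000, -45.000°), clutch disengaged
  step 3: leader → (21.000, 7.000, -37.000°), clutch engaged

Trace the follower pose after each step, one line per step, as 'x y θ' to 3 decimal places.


step 0: Δleader=(23.000, 25.000, -43.000°), engaged; cmd=(48.000, 101.000, -174.000°) → follower=(19.000, 77.000, -217.000°)
step 1: Δleader=(16.000, 18.000, 32.000°), engaged; cmd=(34.000, 73.000, 126.000°) → follower=(53.000, 150.000, -91.000°)
step 2: Δleader=(-15.000, -10.000, -41.000°), disengaged; cmd=(0,0,0) → follower holds at (53.000, 150.000, -91.000°)
step 3: Δleader=(-2.000, -19.000, 8.000°), engaged; cmd=(-2.000, -75.000, 30.000°) → follower=(51.000, 75.000, -61.000°)

19.000 77.000 -217.000
53.000 150.000 -91.000
53.000 150.000 -91.000
51.000 75.000 -61.000


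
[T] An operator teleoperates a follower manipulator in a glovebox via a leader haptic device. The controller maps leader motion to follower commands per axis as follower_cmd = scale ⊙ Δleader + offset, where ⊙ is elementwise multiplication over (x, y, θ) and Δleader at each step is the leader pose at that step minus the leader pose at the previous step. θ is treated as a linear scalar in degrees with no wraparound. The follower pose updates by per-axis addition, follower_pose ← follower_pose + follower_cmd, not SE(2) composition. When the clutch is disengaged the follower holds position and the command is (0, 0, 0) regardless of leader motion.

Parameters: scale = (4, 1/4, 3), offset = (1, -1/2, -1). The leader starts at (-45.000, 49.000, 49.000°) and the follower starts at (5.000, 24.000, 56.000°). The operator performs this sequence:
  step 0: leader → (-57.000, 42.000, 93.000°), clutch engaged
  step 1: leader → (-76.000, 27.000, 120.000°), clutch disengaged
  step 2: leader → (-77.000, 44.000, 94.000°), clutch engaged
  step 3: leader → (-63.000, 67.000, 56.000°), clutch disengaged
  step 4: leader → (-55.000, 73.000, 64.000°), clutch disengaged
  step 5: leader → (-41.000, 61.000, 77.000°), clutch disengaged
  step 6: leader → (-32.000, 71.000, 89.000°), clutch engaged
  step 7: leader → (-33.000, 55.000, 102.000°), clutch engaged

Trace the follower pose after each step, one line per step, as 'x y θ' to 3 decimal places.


step 0: Δleader=(-12.000, -7.000, 44.000°), engaged; cmd=(-47.000, -2.250, 131.000°) → follower=(-42.000, 21.750, 187.000°)
step 1: Δleader=(-19.000, -15.000, 27.000°), disengaged; cmd=(0,0,0) → follower holds at (-42.000, 21.750, 187.000°)
step 2: Δleader=(-1.000, 17.000, -26.000°), engaged; cmd=(-3.000, 3.750, -79.000°) → follower=(-45.000, 25.500, 108.000°)
step 3: Δleader=(14.000, 23.000, -38.000°), disengaged; cmd=(0,0,0) → follower holds at (-45.000, 25.500, 108.000°)
step 4: Δleader=(8.000, 6.000, 8.000°), disengaged; cmd=(0,0,0) → follower holds at (-45.000, 25.500, 108.000°)
step 5: Δleader=(14.000, -12.000, 13.000°), disengaged; cmd=(0,0,0) → follower holds at (-45.000, 25.500, 108.000°)
step 6: Δleader=(9.000, 10.000, 12.000°), engaged; cmd=(37.000, 2.000, 35.000°) → follower=(-8.000, 27.500, 143.000°)
step 7: Δleader=(-1.000, -16.000, 13.000°), engaged; cmd=(-3.000, -4.500, 38.000°) → follower=(-11.000, 23.000, 181.000°)

-42.000 21.750 187.000
-42.000 21.750 187.000
-45.000 25.500 108.000
-45.000 25.500 108.000
-45.000 25.500 108.000
-45.000 25.500 108.000
-8.000 27.500 143.000
-11.000 23.000 181.000


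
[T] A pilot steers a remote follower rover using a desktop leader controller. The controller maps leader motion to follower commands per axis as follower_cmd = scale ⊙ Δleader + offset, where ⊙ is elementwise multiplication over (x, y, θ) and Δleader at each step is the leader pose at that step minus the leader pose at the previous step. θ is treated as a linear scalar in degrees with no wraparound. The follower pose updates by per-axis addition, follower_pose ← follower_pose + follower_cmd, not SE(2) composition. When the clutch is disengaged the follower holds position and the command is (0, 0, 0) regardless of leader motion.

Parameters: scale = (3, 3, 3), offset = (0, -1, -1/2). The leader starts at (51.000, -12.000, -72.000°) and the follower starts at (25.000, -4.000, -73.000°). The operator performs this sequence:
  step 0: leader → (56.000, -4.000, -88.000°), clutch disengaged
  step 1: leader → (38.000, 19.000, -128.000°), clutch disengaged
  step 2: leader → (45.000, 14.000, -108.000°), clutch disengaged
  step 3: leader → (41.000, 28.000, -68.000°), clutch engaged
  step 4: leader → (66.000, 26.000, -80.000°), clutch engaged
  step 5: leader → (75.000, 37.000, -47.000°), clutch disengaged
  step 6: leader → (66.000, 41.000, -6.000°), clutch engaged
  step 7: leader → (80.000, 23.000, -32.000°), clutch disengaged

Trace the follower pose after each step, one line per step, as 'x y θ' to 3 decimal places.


step 0: Δleader=(5.000, 8.000, -16.000°), disengaged; cmd=(0,0,0) → follower holds at (25.000, -4.000, -73.000°)
step 1: Δleader=(-18.000, 23.000, -40.000°), disengaged; cmd=(0,0,0) → follower holds at (25.000, -4.000, -73.000°)
step 2: Δleader=(7.000, -5.000, 20.000°), disengaged; cmd=(0,0,0) → follower holds at (25.000, -4.000, -73.000°)
step 3: Δleader=(-4.000, 14.000, 40.000°), engaged; cmd=(-12.000, 41.000, 119.500°) → follower=(13.000, 37.000, 46.500°)
step 4: Δleader=(25.000, -2.000, -12.000°), engaged; cmd=(75.000, -7.000, -36.500°) → follower=(88.000, 30.000, 10.000°)
step 5: Δleader=(9.000, 11.000, 33.000°), disengaged; cmd=(0,0,0) → follower holds at (88.000, 30.000, 10.000°)
step 6: Δleader=(-9.000, 4.000, 41.000°), engaged; cmd=(-27.000, 11.000, 122.500°) → follower=(61.000, 41.000, 132.500°)
step 7: Δleader=(14.000, -18.000, -26.000°), disengaged; cmd=(0,0,0) → follower holds at (61.000, 41.000, 132.500°)

25.000 -4.000 -73.000
25.000 -4.000 -73.000
25.000 -4.000 -73.000
13.000 37.000 46.500
88.000 30.000 10.000
88.000 30.000 10.000
61.000 41.000 132.500
61.000 41.000 132.500


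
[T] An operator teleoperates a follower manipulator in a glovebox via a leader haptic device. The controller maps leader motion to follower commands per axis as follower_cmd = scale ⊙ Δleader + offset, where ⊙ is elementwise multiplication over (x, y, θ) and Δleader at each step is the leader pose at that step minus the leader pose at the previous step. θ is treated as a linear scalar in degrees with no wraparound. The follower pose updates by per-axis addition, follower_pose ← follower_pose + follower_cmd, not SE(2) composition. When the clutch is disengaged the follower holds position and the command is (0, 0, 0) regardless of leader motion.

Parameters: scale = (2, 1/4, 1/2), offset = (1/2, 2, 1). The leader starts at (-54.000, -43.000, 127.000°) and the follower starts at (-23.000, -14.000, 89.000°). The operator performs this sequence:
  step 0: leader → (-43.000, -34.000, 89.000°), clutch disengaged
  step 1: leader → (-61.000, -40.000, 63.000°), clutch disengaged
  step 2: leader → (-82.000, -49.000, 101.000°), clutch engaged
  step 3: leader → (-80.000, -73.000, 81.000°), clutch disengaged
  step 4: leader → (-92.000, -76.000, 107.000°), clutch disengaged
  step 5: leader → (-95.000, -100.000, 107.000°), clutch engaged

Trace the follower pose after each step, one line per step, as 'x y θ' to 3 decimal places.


step 0: Δleader=(11.000, 9.000, -38.000°), disengaged; cmd=(0,0,0) → follower holds at (-23.000, -14.000, 89.000°)
step 1: Δleader=(-18.000, -6.000, -26.000°), disengaged; cmd=(0,0,0) → follower holds at (-23.000, -14.000, 89.000°)
step 2: Δleader=(-21.000, -9.000, 38.000°), engaged; cmd=(-41.500, -0.250, 20.000°) → follower=(-64.500, -14.250, 109.000°)
step 3: Δleader=(2.000, -24.000, -20.000°), disengaged; cmd=(0,0,0) → follower holds at (-64.500, -14.250, 109.000°)
step 4: Δleader=(-12.000, -3.000, 26.000°), disengaged; cmd=(0,0,0) → follower holds at (-64.500, -14.250, 109.000°)
step 5: Δleader=(-3.000, -24.000, 0.000°), engaged; cmd=(-5.500, -4.000, 1.000°) → follower=(-70.000, -18.250, 110.000°)

-23.000 -14.000 89.000
-23.000 -14.000 89.000
-64.500 -14.250 109.000
-64.500 -14.250 109.000
-64.500 -14.250 109.000
-70.000 -18.250 110.000


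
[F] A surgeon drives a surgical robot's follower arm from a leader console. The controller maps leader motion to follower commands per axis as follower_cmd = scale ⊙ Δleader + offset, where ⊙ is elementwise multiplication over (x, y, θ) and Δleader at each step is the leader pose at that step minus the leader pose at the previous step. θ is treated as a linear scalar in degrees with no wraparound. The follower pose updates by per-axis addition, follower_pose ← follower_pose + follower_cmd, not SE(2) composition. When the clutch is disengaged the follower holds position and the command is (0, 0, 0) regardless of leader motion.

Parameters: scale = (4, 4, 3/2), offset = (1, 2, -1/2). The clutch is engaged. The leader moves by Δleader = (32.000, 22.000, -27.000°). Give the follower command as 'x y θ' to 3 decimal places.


129.000 90.000 -41.000

axis x: 4·32.000 + 1 = 129.000
axis y: 4·22.000 + 2 = 90.000
axis θ: 3/2·-27.000 + -1/2 = -41.000


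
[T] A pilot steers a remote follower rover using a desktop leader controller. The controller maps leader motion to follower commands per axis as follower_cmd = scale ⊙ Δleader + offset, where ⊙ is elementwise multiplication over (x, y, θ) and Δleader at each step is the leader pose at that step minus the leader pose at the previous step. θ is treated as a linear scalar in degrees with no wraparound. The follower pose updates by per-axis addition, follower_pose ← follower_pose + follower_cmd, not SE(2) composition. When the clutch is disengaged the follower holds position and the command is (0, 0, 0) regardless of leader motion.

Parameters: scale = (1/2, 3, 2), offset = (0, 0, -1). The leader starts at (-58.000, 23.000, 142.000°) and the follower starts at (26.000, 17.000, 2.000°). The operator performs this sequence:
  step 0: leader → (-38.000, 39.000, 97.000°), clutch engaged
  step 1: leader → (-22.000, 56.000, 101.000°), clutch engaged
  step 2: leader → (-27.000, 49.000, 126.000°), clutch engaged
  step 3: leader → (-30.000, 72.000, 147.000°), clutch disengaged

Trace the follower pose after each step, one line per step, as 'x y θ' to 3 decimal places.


36.000 65.000 -89.000
44.000 116.000 -82.000
41.500 95.000 -33.000
41.500 95.000 -33.000

step 0: Δleader=(20.000, 16.000, -45.000°), engaged; cmd=(10.000, 48.000, -91.000°) → follower=(36.000, 65.000, -89.000°)
step 1: Δleader=(16.000, 17.000, 4.000°), engaged; cmd=(8.000, 51.000, 7.000°) → follower=(44.000, 116.000, -82.000°)
step 2: Δleader=(-5.000, -7.000, 25.000°), engaged; cmd=(-2.500, -21.000, 49.000°) → follower=(41.500, 95.000, -33.000°)
step 3: Δleader=(-3.000, 23.000, 21.000°), disengaged; cmd=(0,0,0) → follower holds at (41.500, 95.000, -33.000°)


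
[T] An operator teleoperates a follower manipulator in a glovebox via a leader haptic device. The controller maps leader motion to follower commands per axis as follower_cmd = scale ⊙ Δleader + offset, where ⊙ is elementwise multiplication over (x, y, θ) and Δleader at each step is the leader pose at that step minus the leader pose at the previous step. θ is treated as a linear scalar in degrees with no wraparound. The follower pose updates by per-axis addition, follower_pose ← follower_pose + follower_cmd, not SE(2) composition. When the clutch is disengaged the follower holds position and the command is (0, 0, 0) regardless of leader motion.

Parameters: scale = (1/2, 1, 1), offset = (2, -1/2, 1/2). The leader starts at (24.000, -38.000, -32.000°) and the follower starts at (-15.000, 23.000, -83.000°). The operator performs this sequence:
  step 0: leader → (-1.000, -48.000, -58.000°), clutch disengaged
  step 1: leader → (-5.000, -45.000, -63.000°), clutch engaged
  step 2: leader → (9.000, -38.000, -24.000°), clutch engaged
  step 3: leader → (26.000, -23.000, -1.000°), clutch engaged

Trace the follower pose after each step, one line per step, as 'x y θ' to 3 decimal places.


step 0: Δleader=(-25.000, -10.000, -26.000°), disengaged; cmd=(0,0,0) → follower holds at (-15.000, 23.000, -83.000°)
step 1: Δleader=(-4.000, 3.000, -5.000°), engaged; cmd=(0.000, 2.500, -4.500°) → follower=(-15.000, 25.500, -87.500°)
step 2: Δleader=(14.000, 7.000, 39.000°), engaged; cmd=(9.000, 6.500, 39.500°) → follower=(-6.000, 32.000, -48.000°)
step 3: Δleader=(17.000, 15.000, 23.000°), engaged; cmd=(10.500, 14.500, 23.500°) → follower=(4.500, 46.500, -24.500°)

-15.000 23.000 -83.000
-15.000 25.500 -87.500
-6.000 32.000 -48.000
4.500 46.500 -24.500


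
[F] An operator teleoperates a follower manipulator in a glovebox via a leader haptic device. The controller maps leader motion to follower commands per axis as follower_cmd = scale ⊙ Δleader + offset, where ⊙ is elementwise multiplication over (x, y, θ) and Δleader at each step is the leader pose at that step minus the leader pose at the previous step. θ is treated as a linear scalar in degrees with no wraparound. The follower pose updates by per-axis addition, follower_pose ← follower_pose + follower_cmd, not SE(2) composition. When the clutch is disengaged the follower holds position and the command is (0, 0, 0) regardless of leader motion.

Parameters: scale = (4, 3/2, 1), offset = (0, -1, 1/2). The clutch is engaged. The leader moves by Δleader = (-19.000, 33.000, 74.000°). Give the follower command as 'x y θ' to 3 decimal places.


axis x: 4·-19.000 + 0 = -76.000
axis y: 3/2·33.000 + -1 = 48.500
axis θ: 1·74.000 + 1/2 = 74.500

-76.000 48.500 74.500


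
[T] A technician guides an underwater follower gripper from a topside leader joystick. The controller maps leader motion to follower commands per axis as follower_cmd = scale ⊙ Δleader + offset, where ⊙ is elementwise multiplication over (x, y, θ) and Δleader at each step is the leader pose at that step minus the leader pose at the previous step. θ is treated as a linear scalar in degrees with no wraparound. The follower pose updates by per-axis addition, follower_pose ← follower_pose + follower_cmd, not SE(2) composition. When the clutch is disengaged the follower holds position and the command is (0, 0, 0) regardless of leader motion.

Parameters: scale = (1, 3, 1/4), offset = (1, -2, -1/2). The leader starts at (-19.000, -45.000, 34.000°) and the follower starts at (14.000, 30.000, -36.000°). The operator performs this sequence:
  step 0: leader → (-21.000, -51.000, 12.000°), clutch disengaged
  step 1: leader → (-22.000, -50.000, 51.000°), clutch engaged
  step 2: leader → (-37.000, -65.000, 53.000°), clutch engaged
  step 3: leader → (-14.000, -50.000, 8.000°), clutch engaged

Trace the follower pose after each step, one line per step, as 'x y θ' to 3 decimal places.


step 0: Δleader=(-2.000, -6.000, -22.000°), disengaged; cmd=(0,0,0) → follower holds at (14.000, 30.000, -36.000°)
step 1: Δleader=(-1.000, 1.000, 39.000°), engaged; cmd=(0.000, 1.000, 9.250°) → follower=(14.000, 31.000, -26.750°)
step 2: Δleader=(-15.000, -15.000, 2.000°), engaged; cmd=(-14.000, -47.000, 0.000°) → follower=(0.000, -16.000, -26.750°)
step 3: Δleader=(23.000, 15.000, -45.000°), engaged; cmd=(24.000, 43.000, -11.750°) → follower=(24.000, 27.000, -38.500°)

14.000 30.000 -36.000
14.000 31.000 -26.750
0.000 -16.000 -26.750
24.000 27.000 -38.500
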